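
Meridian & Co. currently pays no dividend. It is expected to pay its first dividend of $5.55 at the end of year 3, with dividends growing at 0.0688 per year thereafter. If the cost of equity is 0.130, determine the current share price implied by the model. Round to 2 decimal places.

Deferred-dividend DDM. At t=2 the remaining stream is a growing perpetuity with first payment D_3 = 5.55.
V_2 = D_3/(r−g) = 5.55/(0.13−0.0688) = 90.6863
P₀ = V_2/(1+r)^2 = 90.6863/(1+0.13)^2 = 71.0207

$71.02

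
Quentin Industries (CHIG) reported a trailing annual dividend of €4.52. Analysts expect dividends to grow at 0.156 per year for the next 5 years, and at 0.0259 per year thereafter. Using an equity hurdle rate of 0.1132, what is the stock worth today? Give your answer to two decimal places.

€89.49

Two-stage DDM. Project D₁…D_5 at 0.156, terminal growth 0.0259, discount at r = 0.1132.
D_1 = 5.2251
D_2 = 6.0402
D_3 = 6.9825
D_4 = 8.0718
D_5 = 9.3310
Terminal value at t=5: TV = D_6/(r−g) = 9.5727/(0.1132−0.0259) = 109.6525
P₀ = 5.2251/(1+0.1132)^1 + 6.0402/(1+0.1132)^2 + 6.9825/(1+0.1132)^3 + 8.0718/(1+0.1132)^4 + 9.3310/(1+0.1132)^5 + 109.6525/(1+0.1132)^5 = 89.4878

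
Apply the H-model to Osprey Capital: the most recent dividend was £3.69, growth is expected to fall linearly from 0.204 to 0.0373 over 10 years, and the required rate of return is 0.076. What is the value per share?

H-model: P₀ = D₀[(1+g_L) + H(g_S−g_L)]/(r−g_L), with H = 10/2 = 5.
P₀ = 3.69 × [(1+0.0373) + 5×(0.204−0.0373)] / (0.076−0.0373)
   = 3.69 × 1.8708 / 0.0387 = 178.3786

£178.38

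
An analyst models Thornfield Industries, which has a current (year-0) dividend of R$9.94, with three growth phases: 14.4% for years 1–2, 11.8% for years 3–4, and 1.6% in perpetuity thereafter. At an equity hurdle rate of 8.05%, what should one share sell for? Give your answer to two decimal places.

R$233.04

Three-stage DDM. Project D₁…D_4; terminal Gordon value at t=4 with g = 0.016; discount at r = 0.0805.
D_1 = 11.3714
D_2 = 13.0088
D_3 = 14.5439
D_4 = 16.2601
TV_4 = 16.5202/(0.0805−0.016) = 256.1274
P₀ = Σ Dₜ/(1+r)ᵗ + TV_4/(1+r)^4 = 233.0388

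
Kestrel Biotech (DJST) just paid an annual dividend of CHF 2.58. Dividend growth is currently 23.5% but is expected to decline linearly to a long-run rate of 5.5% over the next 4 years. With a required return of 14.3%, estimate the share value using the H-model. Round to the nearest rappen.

CHF 41.49

H-model: P₀ = D₀[(1+g_L) + H(g_S−g_L)]/(r−g_L), with H = 4/2 = 2.
P₀ = 2.58 × [(1+0.055) + 2×(0.235−0.055)] / (0.143−0.055)
   = 2.58 × 1.4150 / 0.088 = 41.4852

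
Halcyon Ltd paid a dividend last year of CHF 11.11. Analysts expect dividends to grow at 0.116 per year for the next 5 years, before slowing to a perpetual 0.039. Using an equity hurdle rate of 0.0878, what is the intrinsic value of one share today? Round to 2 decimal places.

CHF 328.86

Two-stage DDM. Project D₁…D_5 at 0.116, terminal growth 0.039, discount at r = 0.0878.
D_1 = 12.3988
D_2 = 13.8370
D_3 = 15.4421
D_4 = 17.2334
D_5 = 19.2325
Terminal value at t=5: TV = D_6/(r−g) = 19.9825/(0.0878−0.039) = 409.4782
P₀ = 12.3988/(1+0.0878)^1 + 13.8370/(1+0.0878)^2 + 15.4421/(1+0.0878)^3 + 17.2334/(1+0.0878)^4 + 19.2325/(1+0.0878)^5 + 409.4782/(1+0.0878)^5 = 328.8573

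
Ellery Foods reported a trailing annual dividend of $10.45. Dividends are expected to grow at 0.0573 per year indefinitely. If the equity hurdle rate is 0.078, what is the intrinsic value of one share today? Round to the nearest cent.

Gordon growth model: P₀ = D₁/(r − g). D₁ = 10.45 × (1 + 0.0573) = 11.0488.
P₀ = 11.0488 / (0.078 − 0.0573) = 11.0488 / 0.0207 = 533.7577

$533.76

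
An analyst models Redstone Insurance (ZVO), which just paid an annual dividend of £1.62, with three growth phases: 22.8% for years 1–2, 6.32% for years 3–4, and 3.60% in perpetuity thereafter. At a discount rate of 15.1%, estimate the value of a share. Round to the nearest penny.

Three-stage DDM. Project D₁…D_4; terminal Gordon value at t=4 with g = 0.036; discount at r = 0.151.
D_1 = 1.9894
D_2 = 2.4429
D_3 = 2.5973
D_4 = 2.7615
TV_4 = 2.8609/(0.151−0.036) = 24.8773
P₀ = Σ Dₜ/(1+r)ᵗ + TV_4/(1+r)^4 = 21.0234

£21.02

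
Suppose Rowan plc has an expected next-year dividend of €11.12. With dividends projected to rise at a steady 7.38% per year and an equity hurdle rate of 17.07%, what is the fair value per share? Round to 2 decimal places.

Gordon growth model: P₀ = D₁/(r − g), with D₁ = 11.12 given directly.
P₀ = 11.1200 / (0.1707 − 0.0738) = 11.1200 / 0.0969 = 114.7575

€114.76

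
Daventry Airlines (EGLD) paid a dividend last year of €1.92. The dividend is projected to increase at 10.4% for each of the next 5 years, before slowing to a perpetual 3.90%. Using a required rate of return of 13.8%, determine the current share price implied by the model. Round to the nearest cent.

€26.09

Two-stage DDM. Project D₁…D_5 at 0.104, terminal growth 0.039, discount at r = 0.138.
D_1 = 2.1197
D_2 = 2.3401
D_3 = 2.5835
D_4 = 2.8522
D_5 = 3.1488
Terminal value at t=5: TV = D_6/(r−g) = 3.2716/(0.138−0.039) = 33.0466
P₀ = 2.1197/(1+0.138)^1 + 2.3401/(1+0.138)^2 + 2.5835/(1+0.138)^3 + 2.8522/(1+0.138)^4 + 3.1488/(1+0.138)^5 + 33.0466/(1+0.138)^5 = 26.0878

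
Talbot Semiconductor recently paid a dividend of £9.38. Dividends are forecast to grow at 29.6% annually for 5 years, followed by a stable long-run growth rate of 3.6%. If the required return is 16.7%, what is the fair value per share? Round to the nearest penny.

£190.25

Two-stage DDM. Project D₁…D_5 at 0.296, terminal growth 0.036, discount at r = 0.167.
D_1 = 12.1565
D_2 = 15.7548
D_3 = 20.4182
D_4 = 26.4620
D_5 = 34.2948
Terminal value at t=5: TV = D_6/(r−g) = 35.5294/(0.167−0.036) = 271.2166
P₀ = 12.1565/(1+0.167)^1 + 15.7548/(1+0.167)^2 + 20.4182/(1+0.167)^3 + 26.4620/(1+0.167)^4 + 34.2948/(1+0.167)^5 + 271.2166/(1+0.167)^5 = 190.2470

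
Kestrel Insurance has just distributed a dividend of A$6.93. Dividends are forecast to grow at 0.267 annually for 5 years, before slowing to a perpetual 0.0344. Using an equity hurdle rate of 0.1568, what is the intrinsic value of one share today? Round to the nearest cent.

Two-stage DDM. Project D₁…D_5 at 0.267, terminal growth 0.0344, discount at r = 0.1568.
D_1 = 8.7803
D_2 = 11.1247
D_3 = 14.0949
D_4 = 17.8583
D_5 = 22.6264
Terminal value at t=5: TV = D_6/(r−g) = 23.4048/(0.1568−0.0344) = 191.2156
P₀ = 8.7803/(1+0.1568)^1 + 11.1247/(1+0.1568)^2 + 14.0949/(1+0.1568)^3 + 17.8583/(1+0.1568)^4 + 22.6264/(1+0.1568)^5 + 191.2156/(1+0.1568)^5 = 138.2101

A$138.21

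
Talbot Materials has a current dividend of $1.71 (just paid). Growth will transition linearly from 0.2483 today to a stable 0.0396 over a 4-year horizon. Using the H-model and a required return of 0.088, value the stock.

H-model: P₀ = D₀[(1+g_L) + H(g_S−g_L)]/(r−g_L), with H = 4/2 = 2.
P₀ = 1.71 × [(1+0.0396) + 2×(0.2483−0.0396)] / (0.088−0.0396)
   = 1.71 × 1.4570 / 0.0484 = 51.4767

$51.48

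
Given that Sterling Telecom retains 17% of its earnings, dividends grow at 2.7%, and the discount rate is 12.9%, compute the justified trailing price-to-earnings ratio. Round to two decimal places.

Payout ratio b = 1 − 0.17 = 0.83.
Justified trailing P/E = b(1+g)/(r−g) = 0.83×(1+0.027)/(0.129−0.027) = 8.3570

8.36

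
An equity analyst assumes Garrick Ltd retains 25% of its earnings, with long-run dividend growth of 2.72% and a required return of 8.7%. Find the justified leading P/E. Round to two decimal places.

Payout ratio b = 1 − 0.25 = 0.75.
Justified leading P/E = b/(r−g) = 0.75/(0.087−0.0272) = 12.5418

12.54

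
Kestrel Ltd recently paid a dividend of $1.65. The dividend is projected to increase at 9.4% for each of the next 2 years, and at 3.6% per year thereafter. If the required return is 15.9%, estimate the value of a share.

$15.41

Two-stage DDM. Project D₁…D_2 at 0.094, terminal growth 0.036, discount at r = 0.159.
D_1 = 1.8051
D_2 = 1.9748
Terminal value at t=2: TV = D_3/(r−g) = 2.0459/(0.159−0.036) = 16.6331
P₀ = 1.8051/(1+0.159)^1 + 1.9748/(1+0.159)^2 + 16.6331/(1+0.159)^2 = 15.4100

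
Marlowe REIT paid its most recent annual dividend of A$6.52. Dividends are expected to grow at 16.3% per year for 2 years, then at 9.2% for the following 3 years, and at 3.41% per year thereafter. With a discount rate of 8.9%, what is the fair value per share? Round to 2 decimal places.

Three-stage DDM. Project D₁…D_5; terminal Gordon value at t=5 with g = 0.0341; discount at r = 0.089.
D_1 = 7.5828
D_2 = 8.8187
D_3 = 9.6301
D_4 = 10.5160
D_5 = 11.4835
TV_5 = 11.8751/(0.089−0.0341) = 216.3043
P₀ = Σ Dₜ/(1+r)ᵗ + TV_5/(1+r)^5 = 178.0606

A$178.06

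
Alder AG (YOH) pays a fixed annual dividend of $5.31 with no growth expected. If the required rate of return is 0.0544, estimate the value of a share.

$97.61

Zero-growth DDM (perpetuity): P₀ = D/r = 5.31 / 0.0544 = 97.6103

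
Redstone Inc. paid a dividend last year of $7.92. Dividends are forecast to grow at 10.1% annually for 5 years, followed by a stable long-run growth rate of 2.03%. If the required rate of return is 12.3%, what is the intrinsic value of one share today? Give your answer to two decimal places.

$108.60

Two-stage DDM. Project D₁…D_5 at 0.101, terminal growth 0.0203, discount at r = 0.123.
D_1 = 8.7199
D_2 = 9.6006
D_3 = 10.5703
D_4 = 11.6379
D_5 = 12.8133
Terminal value at t=5: TV = D_6/(r−g) = 13.0734/(0.123−0.0203) = 127.2973
P₀ = 8.7199/(1+0.123)^1 + 9.6006/(1+0.123)^2 + 10.5703/(1+0.123)^3 + 11.6379/(1+0.123)^4 + 12.8133/(1+0.123)^5 + 127.2973/(1+0.123)^5 = 108.6048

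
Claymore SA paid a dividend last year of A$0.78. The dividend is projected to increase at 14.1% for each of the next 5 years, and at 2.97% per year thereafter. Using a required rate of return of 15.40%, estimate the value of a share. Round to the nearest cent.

Two-stage DDM. Project D₁…D_5 at 0.141, terminal growth 0.0297, discount at r = 0.154.
D_1 = 0.8900
D_2 = 1.0155
D_3 = 1.1586
D_4 = 1.3220
D_5 = 1.5084
Terminal value at t=5: TV = D_6/(r−g) = 1.5532/(0.154−0.0297) = 12.4958
P₀ = 0.8900/(1+0.154)^1 + 1.0155/(1+0.154)^2 + 1.1586/(1+0.154)^3 + 1.3220/(1+0.154)^4 + 1.5084/(1+0.154)^5 + 12.4958/(1+0.154)^5 = 9.8758

A$9.88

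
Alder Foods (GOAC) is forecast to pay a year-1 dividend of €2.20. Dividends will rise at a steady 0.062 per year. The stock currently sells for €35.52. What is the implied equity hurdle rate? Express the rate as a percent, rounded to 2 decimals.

12.39%

Rearranging the constant-growth DDM: r = D₁/P₀ + g.
r = 2.2000 / 35.52 + 0.062 = 0.06194 + 0.062 = 0.12394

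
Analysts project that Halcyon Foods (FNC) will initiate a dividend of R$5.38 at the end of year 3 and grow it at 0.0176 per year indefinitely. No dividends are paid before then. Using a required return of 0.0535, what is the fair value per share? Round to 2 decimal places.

Deferred-dividend DDM. At t=2 the remaining stream is a growing perpetuity with first payment D_3 = 5.38.
V_2 = D_3/(r−g) = 5.38/(0.0535−0.0176) = 149.8607
P₀ = V_2/(1+r)^2 = 149.8607/(1+0.0535)^2 = 135.0264

R$135.03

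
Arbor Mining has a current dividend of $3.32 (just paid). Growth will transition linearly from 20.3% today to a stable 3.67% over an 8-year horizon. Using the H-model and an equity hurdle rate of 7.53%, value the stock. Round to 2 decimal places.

$146.38

H-model: P₀ = D₀[(1+g_L) + H(g_S−g_L)]/(r−g_L), with H = 8/2 = 4.
P₀ = 3.32 × [(1+0.0367) + 4×(0.203−0.0367)] / (0.0753−0.0367)
   = 3.32 × 1.7019 / 0.0386 = 146.3810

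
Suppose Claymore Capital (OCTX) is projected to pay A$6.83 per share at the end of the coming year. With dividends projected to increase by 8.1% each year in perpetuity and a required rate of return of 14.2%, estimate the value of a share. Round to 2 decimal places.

A$111.97

Gordon growth model: P₀ = D₁/(r − g), with D₁ = 6.83 given directly.
P₀ = 6.8300 / (0.142 − 0.081) = 6.8300 / 0.061 = 111.9672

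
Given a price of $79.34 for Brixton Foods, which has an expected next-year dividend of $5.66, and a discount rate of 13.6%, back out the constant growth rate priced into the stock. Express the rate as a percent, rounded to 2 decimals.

6.47%

From P₀ = D₁/(r − g), the implied growth is g = r − D₁/P₀.
g = 0.136 − 5.66/79.34 = 0.136 − 0.07134 = 0.06466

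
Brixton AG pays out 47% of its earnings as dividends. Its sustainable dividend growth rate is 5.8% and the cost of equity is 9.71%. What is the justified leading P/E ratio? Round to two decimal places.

12.02

Justified leading P/E = b/(r−g) = 0.47/(0.0971−0.058) = 12.0205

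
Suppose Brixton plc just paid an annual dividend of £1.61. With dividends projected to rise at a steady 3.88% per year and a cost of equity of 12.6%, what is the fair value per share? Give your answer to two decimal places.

£19.18

Gordon growth model: P₀ = D₁/(r − g). D₁ = 1.61 × (1 + 0.0388) = 1.6725.
P₀ = 1.6725 / (0.126 − 0.0388) = 1.6725 / 0.0872 = 19.1797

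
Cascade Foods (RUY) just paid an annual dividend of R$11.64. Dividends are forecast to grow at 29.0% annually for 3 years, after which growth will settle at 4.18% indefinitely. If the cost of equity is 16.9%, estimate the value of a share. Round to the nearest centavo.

R$170.77

Two-stage DDM. Project D₁…D_3 at 0.29, terminal growth 0.0418, discount at r = 0.169.
D_1 = 15.0156
D_2 = 19.3701
D_3 = 24.9875
Terminal value at t=3: TV = D_4/(r−g) = 26.0319/(0.169−0.0418) = 204.6536
P₀ = 15.0156/(1+0.169)^1 + 19.3701/(1+0.169)^2 + 24.9875/(1+0.169)^3 + 204.6536/(1+0.169)^3 = 170.7686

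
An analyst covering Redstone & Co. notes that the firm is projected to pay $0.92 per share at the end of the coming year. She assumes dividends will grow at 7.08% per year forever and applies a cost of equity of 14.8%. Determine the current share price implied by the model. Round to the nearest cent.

$11.92

Gordon growth model: P₀ = D₁/(r − g), with D₁ = 0.92 given directly.
P₀ = 0.9200 / (0.148 − 0.0708) = 0.9200 / 0.0772 = 11.9171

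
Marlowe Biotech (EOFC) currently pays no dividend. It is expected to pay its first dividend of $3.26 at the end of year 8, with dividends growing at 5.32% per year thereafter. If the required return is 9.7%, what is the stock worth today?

$38.93

Deferred-dividend DDM. At t=7 the remaining stream is a growing perpetuity with first payment D_8 = 3.26.
V_7 = D_8/(r−g) = 3.26/(0.097−0.0532) = 74.4292
P₀ = V_7/(1+r)^7 = 74.4292/(1+0.097)^7 = 38.9311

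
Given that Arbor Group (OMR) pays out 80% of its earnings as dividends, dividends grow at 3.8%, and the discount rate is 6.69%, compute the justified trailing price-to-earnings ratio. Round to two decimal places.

Justified trailing P/E = b(1+g)/(r−g) = 0.80×(1+0.038)/(0.0669−0.038) = 28.7336

28.73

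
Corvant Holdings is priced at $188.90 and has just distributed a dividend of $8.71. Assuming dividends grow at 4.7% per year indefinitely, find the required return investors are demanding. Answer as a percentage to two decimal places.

9.53%

Rearranging the constant-growth DDM: r = D₁/P₀ + g.
D₁ = 8.71 × (1 + 0.047) = 9.1194.
r = 9.1194 / 188.90 + 0.047 = 0.04828 + 0.047 = 0.09528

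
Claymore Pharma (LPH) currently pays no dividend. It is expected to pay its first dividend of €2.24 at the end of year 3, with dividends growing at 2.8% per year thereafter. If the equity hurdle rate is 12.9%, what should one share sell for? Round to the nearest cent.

Deferred-dividend DDM. At t=2 the remaining stream is a growing perpetuity with first payment D_3 = 2.24.
V_2 = D_3/(r−g) = 2.24/(0.129−0.028) = 22.1782
P₀ = V_2/(1+r)^2 = 22.1782/(1+0.129)^2 = 17.3996

€17.40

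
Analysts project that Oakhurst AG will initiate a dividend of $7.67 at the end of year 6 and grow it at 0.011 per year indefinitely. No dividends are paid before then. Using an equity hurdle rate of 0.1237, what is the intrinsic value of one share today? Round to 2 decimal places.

$37.99

Deferred-dividend DDM. At t=5 the remaining stream is a growing perpetuity with first payment D_6 = 7.67.
V_5 = D_6/(r−g) = 7.67/(0.1237−0.011) = 68.0568
P₀ = V_5/(1+r)^5 = 68.0568/(1+0.1237)^5 = 37.9856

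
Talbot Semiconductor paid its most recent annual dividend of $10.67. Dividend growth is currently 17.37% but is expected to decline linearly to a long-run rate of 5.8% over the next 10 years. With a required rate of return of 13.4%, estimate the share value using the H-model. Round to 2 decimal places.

$229.76

H-model: P₀ = D₀[(1+g_L) + H(g_S−g_L)]/(r−g_L), with H = 10/2 = 5.
P₀ = 10.67 × [(1+0.058) + 5×(0.1737−0.058)] / (0.134−0.058)
   = 10.67 × 1.6365 / 0.076 = 229.7560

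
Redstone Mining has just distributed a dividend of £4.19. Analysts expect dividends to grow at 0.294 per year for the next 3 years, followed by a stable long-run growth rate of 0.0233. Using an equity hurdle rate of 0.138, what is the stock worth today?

£71.30

Two-stage DDM. Project D₁…D_3 at 0.294, terminal growth 0.0233, discount at r = 0.138.
D_1 = 5.4219
D_2 = 7.0159
D_3 = 9.0786
Terminal value at t=3: TV = D_4/(r−g) = 9.2901/(0.138−0.0233) = 80.9947
P₀ = 5.4219/(1+0.138)^1 + 7.0159/(1+0.138)^2 + 9.0786/(1+0.138)^3 + 80.9947/(1+0.138)^3 = 71.2998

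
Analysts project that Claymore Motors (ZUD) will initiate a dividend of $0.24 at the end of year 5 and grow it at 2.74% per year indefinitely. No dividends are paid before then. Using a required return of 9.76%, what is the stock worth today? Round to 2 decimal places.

$2.36

Deferred-dividend DDM. At t=4 the remaining stream is a growing perpetuity with first payment D_5 = 0.24.
V_4 = D_5/(r−g) = 0.24/(0.0976−0.0274) = 3.4188
P₀ = V_4/(1+r)^4 = 3.4188/(1+0.0976)^4 = 2.3556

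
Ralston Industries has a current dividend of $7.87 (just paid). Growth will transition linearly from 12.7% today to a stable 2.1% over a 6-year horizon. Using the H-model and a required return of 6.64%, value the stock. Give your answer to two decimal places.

$232.11

H-model: P₀ = D₀[(1+g_L) + H(g_S−g_L)]/(r−g_L), with H = 6/2 = 3.
P₀ = 7.87 × [(1+0.021) + 3×(0.127−0.021)] / (0.0664−0.021)
   = 7.87 × 1.3390 / 0.0454 = 232.1130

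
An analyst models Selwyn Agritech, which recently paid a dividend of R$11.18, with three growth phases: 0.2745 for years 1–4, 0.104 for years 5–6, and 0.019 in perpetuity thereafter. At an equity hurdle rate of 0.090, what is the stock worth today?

R$417.41

Three-stage DDM. Project D₁…D_6; terminal Gordon value at t=6 with g = 0.019; discount at r = 0.09.
D_1 = 14.2489
D_2 = 18.1602
D_3 = 23.1452
D_4 = 29.4986
D_5 = 32.5664
D_6 = 35.9533
TV_6 = 36.6365/(0.09−0.019) = 516.0065
P₀ = Σ Dₜ/(1+r)ᵗ + TV_6/(1+r)^6 = 417.4090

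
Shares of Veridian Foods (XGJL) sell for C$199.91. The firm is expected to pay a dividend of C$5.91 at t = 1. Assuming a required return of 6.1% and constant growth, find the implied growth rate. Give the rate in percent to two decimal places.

3.14%

From P₀ = D₁/(r − g), the implied growth is g = r − D₁/P₀.
g = 0.061 − 5.91/199.91 = 0.061 − 0.02956 = 0.03144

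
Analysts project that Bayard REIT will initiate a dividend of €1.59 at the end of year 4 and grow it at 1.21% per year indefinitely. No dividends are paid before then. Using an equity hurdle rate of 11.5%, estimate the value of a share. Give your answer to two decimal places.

€11.15

Deferred-dividend DDM. At t=3 the remaining stream is a growing perpetuity with first payment D_4 = 1.59.
V_3 = D_4/(r−g) = 1.59/(0.115−0.0121) = 15.4519
P₀ = V_3/(1+r)^3 = 15.4519/(1+0.115)^3 = 11.1470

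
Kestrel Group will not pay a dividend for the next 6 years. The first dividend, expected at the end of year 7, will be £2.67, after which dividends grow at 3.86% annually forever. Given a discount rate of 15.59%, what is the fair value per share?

£9.54

Deferred-dividend DDM. At t=6 the remaining stream is a growing perpetuity with first payment D_7 = 2.67.
V_6 = D_7/(r−g) = 2.67/(0.1559−0.0386) = 22.7621
P₀ = V_6/(1+r)^6 = 22.7621/(1+0.1559)^6 = 9.5431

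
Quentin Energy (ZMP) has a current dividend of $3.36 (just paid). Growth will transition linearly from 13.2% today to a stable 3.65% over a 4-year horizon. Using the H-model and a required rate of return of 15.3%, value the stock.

$35.40

H-model: P₀ = D₀[(1+g_L) + H(g_S−g_L)]/(r−g_L), with H = 4/2 = 2.
P₀ = 3.36 × [(1+0.0365) + 2×(0.132−0.0365)] / (0.153−0.0365)
   = 3.36 × 1.2275 / 0.1165 = 35.4026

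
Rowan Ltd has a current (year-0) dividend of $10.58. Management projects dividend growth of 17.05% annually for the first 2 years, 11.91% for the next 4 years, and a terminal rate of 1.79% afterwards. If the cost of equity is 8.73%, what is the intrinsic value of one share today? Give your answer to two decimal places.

$278.20

Three-stage DDM. Project D₁…D_6; terminal Gordon value at t=6 with g = 0.0179; discount at r = 0.0873.
D_1 = 12.3839
D_2 = 14.4953
D_3 = 16.2217
D_4 = 18.1537
D_5 = 20.3159
D_6 = 22.7355
TV_6 = 23.1424/(0.0873−0.0179) = 333.4646
P₀ = Σ Dₜ/(1+r)ᵗ + TV_6/(1+r)^6 = 278.2025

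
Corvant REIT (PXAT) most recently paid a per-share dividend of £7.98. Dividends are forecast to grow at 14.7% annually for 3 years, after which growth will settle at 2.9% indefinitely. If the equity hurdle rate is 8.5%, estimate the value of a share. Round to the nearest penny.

Two-stage DDM. Project D₁…D_3 at 0.147, terminal growth 0.029, discount at r = 0.085.
D_1 = 9.1531
D_2 = 10.4986
D_3 = 12.0418
Terminal value at t=3: TV = D_4/(r−g) = 12.3911/(0.085−0.029) = 221.2690
P₀ = 9.1531/(1+0.085)^1 + 10.4986/(1+0.085)^2 + 12.0418/(1+0.085)^3 + 221.2690/(1+0.085)^3 = 200.0150

£200.01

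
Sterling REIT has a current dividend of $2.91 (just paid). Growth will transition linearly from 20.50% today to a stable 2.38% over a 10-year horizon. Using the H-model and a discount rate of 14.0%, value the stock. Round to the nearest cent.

H-model: P₀ = D₀[(1+g_L) + H(g_S−g_L)]/(r−g_L), with H = 10/2 = 5.
P₀ = 2.91 × [(1+0.0238) + 5×(0.205−0.0238)] / (0.14−0.0238)
   = 2.91 × 1.9298 / 0.1162 = 48.3280

$48.33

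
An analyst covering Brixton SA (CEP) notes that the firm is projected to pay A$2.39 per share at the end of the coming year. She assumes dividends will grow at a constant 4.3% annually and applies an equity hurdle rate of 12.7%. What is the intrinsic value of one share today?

A$28.45

Gordon growth model: P₀ = D₁/(r − g), with D₁ = 2.39 given directly.
P₀ = 2.3900 / (0.127 − 0.043) = 2.3900 / 0.084 = 28.4524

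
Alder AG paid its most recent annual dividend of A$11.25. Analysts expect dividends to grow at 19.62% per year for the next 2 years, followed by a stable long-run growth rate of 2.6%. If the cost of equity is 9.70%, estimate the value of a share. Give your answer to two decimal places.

A$218.95

Two-stage DDM. Project D₁…D_2 at 0.1962, terminal growth 0.026, discount at r = 0.097.
D_1 = 13.4572
D_2 = 16.0976
Terminal value at t=2: TV = D_3/(r−g) = 16.5161/(0.097−0.026) = 232.6211
P₀ = 13.4572/(1+0.097)^1 + 16.0976/(1+0.097)^2 + 232.6211/(1+0.097)^2 = 218.9457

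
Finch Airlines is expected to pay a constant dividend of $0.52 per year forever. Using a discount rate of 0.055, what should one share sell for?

$9.45

Zero-growth DDM (perpetuity): P₀ = D/r = 0.52 / 0.055 = 9.4545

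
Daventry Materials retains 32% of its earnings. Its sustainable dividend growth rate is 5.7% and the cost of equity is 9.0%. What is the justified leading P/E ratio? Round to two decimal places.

20.61

Payout ratio b = 1 − 0.32 = 0.68.
Justified leading P/E = b/(r−g) = 0.68/(0.09−0.057) = 20.6061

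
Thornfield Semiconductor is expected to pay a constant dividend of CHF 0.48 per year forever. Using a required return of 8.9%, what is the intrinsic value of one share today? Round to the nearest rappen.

CHF 5.39

Zero-growth DDM (perpetuity): P₀ = D/r = 0.48 / 0.089 = 5.3933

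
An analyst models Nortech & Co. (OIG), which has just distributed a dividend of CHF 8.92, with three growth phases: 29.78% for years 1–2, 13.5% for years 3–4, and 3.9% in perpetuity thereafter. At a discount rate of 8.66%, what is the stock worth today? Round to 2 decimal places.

Three-stage DDM. Project D₁…D_4; terminal Gordon value at t=4 with g = 0.039; discount at r = 0.0866.
D_1 = 11.5764
D_2 = 15.0238
D_3 = 17.0520
D_4 = 19.3541
TV_4 = 20.1089/(0.0866−0.039) = 422.4553
P₀ = Σ Dₜ/(1+r)ᵗ + TV_4/(1+r)^4 = 353.5942

CHF 353.59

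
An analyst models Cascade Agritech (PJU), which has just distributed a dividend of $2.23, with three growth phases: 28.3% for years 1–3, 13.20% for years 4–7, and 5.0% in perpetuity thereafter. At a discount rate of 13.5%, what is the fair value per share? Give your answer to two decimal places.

$60.76

Three-stage DDM. Project D₁…D_7; terminal Gordon value at t=7 with g = 0.05; discount at r = 0.135.
D_1 = 2.8611
D_2 = 3.6708
D_3 = 4.7096
D_4 = 5.3313
D_5 = 6.0350
D_6 = 6.8316
D_7 = 7.7334
TV_7 = 8.1201/(0.135−0.05) = 95.5302
P₀ = Σ Dₜ/(1+r)ᵗ + TV_7/(1+r)^7 = 60.7610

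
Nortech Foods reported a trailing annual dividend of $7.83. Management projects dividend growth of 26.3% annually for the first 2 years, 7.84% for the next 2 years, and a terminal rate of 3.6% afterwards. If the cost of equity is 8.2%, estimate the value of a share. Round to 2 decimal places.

$279.72

Three-stage DDM. Project D₁…D_4; terminal Gordon value at t=4 with g = 0.036; discount at r = 0.082.
D_1 = 9.8893
D_2 = 12.4902
D_3 = 13.4694
D_4 = 14.5254
TV_4 = 15.0483/(0.082−0.036) = 327.1374
P₀ = Σ Dₜ/(1+r)ᵗ + TV_4/(1+r)^4 = 279.7225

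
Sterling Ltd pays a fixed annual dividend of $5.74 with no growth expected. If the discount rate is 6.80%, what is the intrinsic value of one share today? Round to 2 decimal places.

Zero-growth DDM (perpetuity): P₀ = D/r = 5.74 / 0.068 = 84.4118

$84.41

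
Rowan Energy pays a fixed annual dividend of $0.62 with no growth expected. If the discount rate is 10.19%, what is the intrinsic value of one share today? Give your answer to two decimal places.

$6.08

Zero-growth DDM (perpetuity): P₀ = D/r = 0.62 / 0.1019 = 6.0844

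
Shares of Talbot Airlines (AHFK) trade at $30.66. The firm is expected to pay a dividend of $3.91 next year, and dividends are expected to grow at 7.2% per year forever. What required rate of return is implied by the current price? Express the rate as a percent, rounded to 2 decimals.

19.95%

Rearranging the constant-growth DDM: r = D₁/P₀ + g.
r = 3.9100 / 30.66 + 0.072 = 0.12753 + 0.072 = 0.19953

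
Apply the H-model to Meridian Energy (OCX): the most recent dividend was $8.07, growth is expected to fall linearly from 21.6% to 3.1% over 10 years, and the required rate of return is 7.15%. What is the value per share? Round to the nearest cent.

H-model: P₀ = D₀[(1+g_L) + H(g_S−g_L)]/(r−g_L), with H = 10/2 = 5.
P₀ = 8.07 × [(1+0.031) + 5×(0.216−0.031)] / (0.0715−0.031)
   = 8.07 × 1.9560 / 0.0405 = 389.7511

$389.75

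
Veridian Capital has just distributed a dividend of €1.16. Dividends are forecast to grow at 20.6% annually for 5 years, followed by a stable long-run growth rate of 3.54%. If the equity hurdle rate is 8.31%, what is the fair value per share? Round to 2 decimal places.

€51.20

Two-stage DDM. Project D₁…D_5 at 0.206, terminal growth 0.0354, discount at r = 0.0831.
D_1 = 1.3990
D_2 = 1.6871
D_3 = 2.0347
D_4 = 2.4538
D_5 = 2.9593
Terminal value at t=5: TV = D_6/(r−g) = 3.0641/(0.0831−0.0354) = 64.2369
P₀ = 1.3990/(1+0.0831)^1 + 1.6871/(1+0.0831)^2 + 2.0347/(1+0.0831)^3 + 2.4538/(1+0.0831)^4 + 2.9593/(1+0.0831)^5 + 64.2369/(1+0.0831)^5 = 51.1962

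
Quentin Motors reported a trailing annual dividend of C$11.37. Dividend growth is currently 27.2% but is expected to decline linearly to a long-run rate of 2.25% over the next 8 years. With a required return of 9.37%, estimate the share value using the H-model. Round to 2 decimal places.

H-model: P₀ = D₀[(1+g_L) + H(g_S−g_L)]/(r−g_L), with H = 8/2 = 4.
P₀ = 11.37 × [(1+0.0225) + 4×(0.272−0.0225)] / (0.0937−0.0225)
   = 11.37 × 2.0205 / 0.0712 = 322.6557

C$322.66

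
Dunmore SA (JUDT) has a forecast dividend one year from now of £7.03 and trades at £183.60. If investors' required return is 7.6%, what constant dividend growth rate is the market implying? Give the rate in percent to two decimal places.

From P₀ = D₁/(r − g), the implied growth is g = r − D₁/P₀.
g = 0.076 − 7.03/183.60 = 0.076 − 0.03829 = 0.03771

3.77%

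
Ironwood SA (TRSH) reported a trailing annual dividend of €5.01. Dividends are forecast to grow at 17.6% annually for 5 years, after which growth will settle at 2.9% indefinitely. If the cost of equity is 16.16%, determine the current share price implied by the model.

€67.35

Two-stage DDM. Project D₁…D_5 at 0.176, terminal growth 0.029, discount at r = 0.1616.
D_1 = 5.8918
D_2 = 6.9287
D_3 = 8.1482
D_4 = 9.5822
D_5 = 11.2687
Terminal value at t=5: TV = D_6/(r−g) = 11.5955/(0.1616−0.029) = 87.4473
P₀ = 5.8918/(1+0.1616)^1 + 6.9287/(1+0.1616)^2 + 8.1482/(1+0.1616)^3 + 9.5822/(1+0.1616)^4 + 11.2687/(1+0.1616)^5 + 87.4473/(1+0.1616)^5 = 67.3460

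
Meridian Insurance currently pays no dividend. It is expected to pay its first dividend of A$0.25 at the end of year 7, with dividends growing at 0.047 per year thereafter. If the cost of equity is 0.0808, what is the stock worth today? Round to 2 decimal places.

Deferred-dividend DDM. At t=6 the remaining stream is a growing perpetuity with first payment D_7 = 0.25.
V_6 = D_7/(r−g) = 0.25/(0.0808−0.047) = 7.3964
P₀ = V_6/(1+r)^6 = 7.3964/(1+0.0808)^6 = 4.6404

A$4.64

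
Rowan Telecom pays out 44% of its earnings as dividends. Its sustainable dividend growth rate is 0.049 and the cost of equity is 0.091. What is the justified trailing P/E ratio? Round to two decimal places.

Justified trailing P/E = b(1+g)/(r−g) = 0.44×(1+0.049)/(0.091−0.049) = 10.9895

10.99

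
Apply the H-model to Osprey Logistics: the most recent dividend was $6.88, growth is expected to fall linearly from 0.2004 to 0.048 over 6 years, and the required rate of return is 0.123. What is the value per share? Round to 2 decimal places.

$138.08

H-model: P₀ = D₀[(1+g_L) + H(g_S−g_L)]/(r−g_L), with H = 6/2 = 3.
P₀ = 6.88 × [(1+0.048) + 3×(0.2004−0.048)] / (0.123−0.048)
   = 6.88 × 1.5052 / 0.075 = 138.0770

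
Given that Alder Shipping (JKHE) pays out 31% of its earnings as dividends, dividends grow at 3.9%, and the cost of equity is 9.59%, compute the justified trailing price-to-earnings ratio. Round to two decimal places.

Justified trailing P/E = b(1+g)/(r−g) = 0.31×(1+0.039)/(0.0959−0.039) = 5.6606

5.66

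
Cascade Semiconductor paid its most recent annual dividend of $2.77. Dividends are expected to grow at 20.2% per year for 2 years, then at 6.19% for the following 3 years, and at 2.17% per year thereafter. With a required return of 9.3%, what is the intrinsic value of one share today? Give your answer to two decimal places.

Three-stage DDM. Project D₁…D_5; terminal Gordon value at t=5 with g = 0.0217; discount at r = 0.093.
D_1 = 3.3295
D_2 = 4.0021
D_3 = 4.2498
D_4 = 4.5129
D_5 = 4.7923
TV_5 = 4.8962/(0.093−0.0217) = 68.6710
P₀ = Σ Dₜ/(1+r)ᵗ + TV_5/(1+r)^5 = 59.9075

$59.91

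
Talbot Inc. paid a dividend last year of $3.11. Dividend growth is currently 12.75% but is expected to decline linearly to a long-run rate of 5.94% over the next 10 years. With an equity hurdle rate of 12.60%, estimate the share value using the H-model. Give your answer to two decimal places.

$65.37

H-model: P₀ = D₀[(1+g_L) + H(g_S−g_L)]/(r−g_L), with H = 10/2 = 5.
P₀ = 3.11 × [(1+0.0594) + 5×(0.1275−0.0594)] / (0.126−0.0594)
   = 3.11 × 1.3999 / 0.0666 = 65.3707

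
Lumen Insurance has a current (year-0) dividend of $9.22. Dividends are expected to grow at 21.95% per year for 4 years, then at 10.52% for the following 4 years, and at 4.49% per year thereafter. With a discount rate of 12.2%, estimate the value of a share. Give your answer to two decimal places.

$259.36

Three-stage DDM. Project D₁…D_8; terminal Gordon value at t=8 with g = 0.0449; discount at r = 0.122.
D_1 = 11.2438
D_2 = 13.7118
D_3 = 16.7215
D_4 = 20.3919
D_5 = 22.5372
D_6 = 24.9081
D_7 = 27.5284
D_8 = 30.4244
TV_8 = 31.7904/(0.122−0.0449) = 412.3272
P₀ = Σ Dₜ/(1+r)ᵗ + TV_8/(1+r)^8 = 259.3622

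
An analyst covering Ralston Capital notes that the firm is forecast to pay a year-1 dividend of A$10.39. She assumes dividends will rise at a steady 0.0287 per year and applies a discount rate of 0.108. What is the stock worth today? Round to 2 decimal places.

Gordon growth model: P₀ = D₁/(r − g), with D₁ = 10.39 given directly.
P₀ = 10.3900 / (0.108 − 0.0287) = 10.3900 / 0.0793 = 131.0214

A$131.02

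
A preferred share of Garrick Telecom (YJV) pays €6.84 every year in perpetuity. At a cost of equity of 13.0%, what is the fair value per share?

€52.62

Zero-growth DDM (perpetuity): P₀ = D/r = 6.84 / 0.13 = 52.6154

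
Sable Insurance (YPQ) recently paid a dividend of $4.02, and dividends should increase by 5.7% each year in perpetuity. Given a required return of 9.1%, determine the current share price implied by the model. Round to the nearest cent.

$124.97

Gordon growth model: P₀ = D₁/(r − g). D₁ = 4.02 × (1 + 0.057) = 4.2491.
P₀ = 4.2491 / (0.091 − 0.057) = 4.2491 / 0.034 = 124.9747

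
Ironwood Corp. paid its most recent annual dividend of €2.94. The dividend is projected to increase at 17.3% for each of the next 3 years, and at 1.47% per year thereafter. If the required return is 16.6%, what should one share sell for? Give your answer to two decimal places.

Two-stage DDM. Project D₁…D_3 at 0.173, terminal growth 0.0147, discount at r = 0.166.
D_1 = 3.4486
D_2 = 4.0452
D_3 = 4.7451
Terminal value at t=3: TV = D_4/(r−g) = 4.8148/(0.166−0.0147) = 31.8229
P₀ = 3.4486/(1+0.166)^1 + 4.0452/(1+0.166)^2 + 4.7451/(1+0.166)^3 + 31.8229/(1+0.166)^3 = 29.0008

€29.00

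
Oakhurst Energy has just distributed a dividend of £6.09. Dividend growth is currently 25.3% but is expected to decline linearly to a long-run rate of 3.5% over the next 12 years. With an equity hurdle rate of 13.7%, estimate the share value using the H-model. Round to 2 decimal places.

H-model: P₀ = D₀[(1+g_L) + H(g_S−g_L)]/(r−g_L), with H = 12/2 = 6.
P₀ = 6.09 × [(1+0.035) + 6×(0.253−0.035)] / (0.137−0.035)
   = 6.09 × 2.3430 / 0.102 = 139.8909

£139.89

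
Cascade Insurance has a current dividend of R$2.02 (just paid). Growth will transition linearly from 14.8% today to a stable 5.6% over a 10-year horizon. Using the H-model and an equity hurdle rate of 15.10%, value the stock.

H-model: P₀ = D₀[(1+g_L) + H(g_S−g_L)]/(r−g_L), with H = 10/2 = 5.
P₀ = 2.02 × [(1+0.056) + 5×(0.148−0.056)] / (0.151−0.056)
   = 2.02 × 1.5160 / 0.095 = 32.2349

R$32.23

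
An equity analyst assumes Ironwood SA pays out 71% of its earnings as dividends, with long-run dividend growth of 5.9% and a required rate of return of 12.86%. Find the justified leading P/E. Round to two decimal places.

Justified leading P/E = b/(r−g) = 0.71/(0.1286−0.059) = 10.2011

10.20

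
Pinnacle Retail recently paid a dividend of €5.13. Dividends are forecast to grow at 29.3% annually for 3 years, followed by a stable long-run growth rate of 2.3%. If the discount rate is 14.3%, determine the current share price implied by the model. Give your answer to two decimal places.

Two-stage DDM. Project D₁…D_3 at 0.293, terminal growth 0.023, discount at r = 0.143.
D_1 = 6.6331
D_2 = 8.5766
D_3 = 11.0895
Terminal value at t=3: TV = D_4/(r−g) = 11.3446/(0.143−0.023) = 94.5382
P₀ = 6.6331/(1+0.143)^1 + 8.5766/(1+0.143)^2 + 11.0895/(1+0.143)^3 + 94.5382/(1+0.143)^3 = 83.1038

€83.10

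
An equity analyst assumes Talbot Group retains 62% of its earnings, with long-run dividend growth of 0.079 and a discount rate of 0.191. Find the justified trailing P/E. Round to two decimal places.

Payout ratio b = 1 − 0.62 = 0.38.
Justified trailing P/E = b(1+g)/(r−g) = 0.38×(1+0.079)/(0.191−0.079) = 3.6609

3.66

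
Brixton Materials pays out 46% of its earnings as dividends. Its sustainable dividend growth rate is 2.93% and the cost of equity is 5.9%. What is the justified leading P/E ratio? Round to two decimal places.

Justified leading P/E = b/(r−g) = 0.46/(0.059−0.0293) = 15.4882

15.49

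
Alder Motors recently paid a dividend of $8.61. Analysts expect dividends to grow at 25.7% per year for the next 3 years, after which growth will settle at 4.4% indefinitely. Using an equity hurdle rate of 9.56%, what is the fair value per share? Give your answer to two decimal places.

$297.30

Two-stage DDM. Project D₁…D_3 at 0.257, terminal growth 0.044, discount at r = 0.0956.
D_1 = 10.8228
D_2 = 13.6042
D_3 = 17.1005
Terminal value at t=3: TV = D_4/(r−g) = 17.8529/(0.0956−0.044) = 345.9870
P₀ = 10.8228/(1+0.0956)^1 + 13.6042/(1+0.0956)^2 + 17.1005/(1+0.0956)^3 + 345.9870/(1+0.0956)^3 = 297.3049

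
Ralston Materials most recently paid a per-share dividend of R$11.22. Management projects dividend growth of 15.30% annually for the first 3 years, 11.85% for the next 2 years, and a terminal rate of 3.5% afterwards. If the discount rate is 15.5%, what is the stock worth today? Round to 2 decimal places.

R$145.10

Three-stage DDM. Project D₁…D_5; terminal Gordon value at t=5 with g = 0.035; discount at r = 0.155.
D_1 = 12.9367
D_2 = 14.9160
D_3 = 17.1981
D_4 = 19.2361
D_5 = 21.5156
TV_5 = 22.2686/(0.155−0.035) = 185.5717
P₀ = Σ Dₜ/(1+r)ᵗ + TV_5/(1+r)^5 = 145.1023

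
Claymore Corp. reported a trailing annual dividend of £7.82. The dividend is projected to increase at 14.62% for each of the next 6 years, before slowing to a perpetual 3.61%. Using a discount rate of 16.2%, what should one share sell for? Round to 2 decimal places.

Two-stage DDM. Project D₁…D_6 at 0.1462, terminal growth 0.0361, discount at r = 0.162.
D_1 = 8.9633
D_2 = 10.2737
D_3 = 11.7757
D_4 = 13.4973
D_5 = 15.4707
D_6 = 17.7325
Terminal value at t=6: TV = D_7/(r−g) = 18.3726/(0.162−0.0361) = 145.9302
P₀ = 8.9633/(1+0.162)^1 + 10.2737/(1+0.162)^2 + 11.7757/(1+0.162)^3 + 13.4973/(1+0.162)^4 + 15.4707/(1+0.162)^5 + 17.7325/(1+0.162)^6 + 145.9302/(1+0.162)^6 = 104.0170

£104.02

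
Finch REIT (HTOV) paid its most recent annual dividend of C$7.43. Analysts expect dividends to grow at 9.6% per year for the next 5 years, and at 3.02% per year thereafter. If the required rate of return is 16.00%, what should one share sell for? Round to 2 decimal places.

C$75.84

Two-stage DDM. Project D₁…D_5 at 0.096, terminal growth 0.0302, discount at r = 0.16.
D_1 = 8.1433
D_2 = 8.9250
D_3 = 9.7818
D_4 = 10.7209
D_5 = 11.7501
Terminal value at t=5: TV = D_6/(r−g) = 12.1050/(0.16−0.0302) = 93.2585
P₀ = 8.1433/(1+0.16)^1 + 8.9250/(1+0.16)^2 + 9.7818/(1+0.16)^3 + 10.7209/(1+0.16)^4 + 11.7501/(1+0.16)^5 + 93.2585/(1+0.16)^5 = 75.8367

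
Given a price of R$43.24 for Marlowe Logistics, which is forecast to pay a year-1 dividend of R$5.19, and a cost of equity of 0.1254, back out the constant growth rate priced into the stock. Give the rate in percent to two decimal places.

From P₀ = D₁/(r − g), the implied growth is g = r − D₁/P₀.
g = 0.1254 − 5.19/43.24 = 0.1254 − 0.12003 = 0.00537

0.54%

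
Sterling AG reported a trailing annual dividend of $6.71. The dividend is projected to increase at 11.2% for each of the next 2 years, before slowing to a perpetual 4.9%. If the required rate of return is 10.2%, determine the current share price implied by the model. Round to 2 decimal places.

$148.83

Two-stage DDM. Project D₁…D_2 at 0.112, terminal growth 0.049, discount at r = 0.102.
D_1 = 7.4615
D_2 = 8.2972
Terminal value at t=2: TV = D_3/(r−g) = 8.7038/(0.102−0.049) = 164.2221
P₀ = 7.4615/(1+0.102)^1 + 8.2972/(1+0.102)^2 + 164.2221/(1+0.102)^2 = 148.8318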